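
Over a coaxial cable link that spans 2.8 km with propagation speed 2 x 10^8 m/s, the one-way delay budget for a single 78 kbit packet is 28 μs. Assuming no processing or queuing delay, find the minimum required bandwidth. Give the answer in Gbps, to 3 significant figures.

5.57 Gbps

Propagation delay = 2800 / 200000000 = 14 μs.
Transmission budget = 28 − 14 = 14 μs.
R ≥ L / t_tx = 78000 bits / 1.4e-05 s = 5.57 Gbps.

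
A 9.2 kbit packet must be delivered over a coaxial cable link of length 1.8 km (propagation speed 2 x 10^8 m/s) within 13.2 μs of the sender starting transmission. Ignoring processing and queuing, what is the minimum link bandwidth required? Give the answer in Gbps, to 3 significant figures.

Propagation delay = 1800 / 200000000 = 9 μs.
Transmission budget = 13.2 − 9 = 4.2 μs.
R ≥ L / t_tx = 9200 bits / 4.2e-06 s = 2.19 Gbps.

2.19 Gbps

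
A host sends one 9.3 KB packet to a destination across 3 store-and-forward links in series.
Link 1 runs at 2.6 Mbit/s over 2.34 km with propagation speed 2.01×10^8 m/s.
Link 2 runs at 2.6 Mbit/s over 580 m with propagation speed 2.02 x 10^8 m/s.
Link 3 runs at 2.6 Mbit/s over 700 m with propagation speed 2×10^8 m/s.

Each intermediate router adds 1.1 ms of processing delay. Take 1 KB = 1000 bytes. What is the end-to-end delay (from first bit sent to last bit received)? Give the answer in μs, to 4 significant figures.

L = 74400 bits.
Transmission delay per hop = L/R = 74400/2600000 = 28615.4 μs; 3 hops → 85846.2 μs.
Propagation delays (d/s per hop): 11.6418, 2.87129, 3.5 μs; sum = 18.0131 μs.
Processing at 2 router(s): 2 × 1.1 ms = 2200 μs.
End-to-end = 88060 μs.

88060 μs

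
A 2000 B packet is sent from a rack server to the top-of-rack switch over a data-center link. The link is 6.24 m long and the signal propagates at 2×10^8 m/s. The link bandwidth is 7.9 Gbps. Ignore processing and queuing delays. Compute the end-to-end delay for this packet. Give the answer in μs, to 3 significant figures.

2.06 μs

L = 2000 × 8 = 16000 bits.
Transmission delay = L/R = 16000 / 7900000000 = 2.02532 μs.
Propagation delay = d/s = 6.24 m / 200000000 m/s = 0.0312 μs.
Total = 2.06 μs.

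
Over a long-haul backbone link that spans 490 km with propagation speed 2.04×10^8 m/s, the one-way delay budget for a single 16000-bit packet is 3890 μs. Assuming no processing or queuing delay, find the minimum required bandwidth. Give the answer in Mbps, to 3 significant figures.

10.8 Mbps

Propagation delay = 490000 / 204000000 = 2401.96 μs.
Transmission budget = 3890 − 2401.96 = 1488.04 μs.
R ≥ L / t_tx = 16000 bits / 0.00148804 s = 10.8 Mbps.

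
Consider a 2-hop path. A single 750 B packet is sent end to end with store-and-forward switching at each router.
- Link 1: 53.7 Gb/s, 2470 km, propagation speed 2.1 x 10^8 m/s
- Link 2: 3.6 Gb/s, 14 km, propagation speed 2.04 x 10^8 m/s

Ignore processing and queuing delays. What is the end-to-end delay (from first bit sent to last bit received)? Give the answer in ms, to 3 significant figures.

11.8 ms

L = 750 × 8 = 6000 bits.
Transmission delays (L/R per hop): 0.000111732, 0.00166667 ms; sum = 0.0017784 ms.
Propagation delays (d/s per hop): 11.7619, 0.0686275 ms; sum = 11.8305 ms.
End-to-end = 11.8 ms.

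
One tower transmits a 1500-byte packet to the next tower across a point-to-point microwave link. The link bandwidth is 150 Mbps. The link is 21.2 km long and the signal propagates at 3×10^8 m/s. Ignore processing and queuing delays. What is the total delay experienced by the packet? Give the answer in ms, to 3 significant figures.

0.151 ms

L = 1500 × 8 = 12000 bits.
Transmission delay = L/R = 12000 / 150000000 = 0.08 ms.
Propagation delay = d/s = 21200 m / 300000000 m/s = 0.0706667 ms.
Total = 0.151 ms.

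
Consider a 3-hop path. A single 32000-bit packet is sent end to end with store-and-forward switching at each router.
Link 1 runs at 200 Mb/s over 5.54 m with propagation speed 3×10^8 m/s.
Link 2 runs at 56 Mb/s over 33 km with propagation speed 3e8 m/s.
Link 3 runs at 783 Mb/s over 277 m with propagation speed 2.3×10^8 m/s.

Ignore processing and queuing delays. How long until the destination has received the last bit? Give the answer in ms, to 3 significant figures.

0.884 ms

Transmission delays (L/R per hop): 0.16, 0.571429, 0.0408685 ms; sum = 0.772297 ms.
Propagation delays (d/s per hop): 1.84667e-05, 0.11, 0.00120435 ms; sum = 0.111223 ms.
End-to-end = 0.884 ms.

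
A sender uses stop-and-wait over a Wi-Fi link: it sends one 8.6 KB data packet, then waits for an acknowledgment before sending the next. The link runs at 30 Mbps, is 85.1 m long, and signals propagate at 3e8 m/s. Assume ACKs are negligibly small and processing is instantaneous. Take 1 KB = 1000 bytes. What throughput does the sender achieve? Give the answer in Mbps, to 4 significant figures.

t_tx = L/R = 68800/30000000 = 0.00229333 s.
t_prop = 85.1/300000000 = 2.83667e-07 s; RTT = 5.67333e-07 s.
Cycle = t_tx + RTT = 0.0022939 s.
Throughput = L / cycle = 68800 / 0.0022939 = 29.99 Mbps.

29.99 Mbps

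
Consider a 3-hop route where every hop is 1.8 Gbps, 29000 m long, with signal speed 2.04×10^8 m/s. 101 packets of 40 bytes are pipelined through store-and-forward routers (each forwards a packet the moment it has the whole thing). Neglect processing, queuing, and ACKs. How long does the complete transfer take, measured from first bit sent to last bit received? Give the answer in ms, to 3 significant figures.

0.445 ms

Per-hop transmission t_tx = L/R = 320/1800000000 = 0.000177778 ms.
Per-hop propagation t_prop = 29000/204000000 = 0.142157 ms.
Pipeline fill: first packet needs 3·t_tx to clear all hops; remaining 100 packets each add one t_tx.
Total = (3+101-1)·t_tx + 3·t_prop = 103·0.000177778 + 3·0.142157 = 0.445 ms.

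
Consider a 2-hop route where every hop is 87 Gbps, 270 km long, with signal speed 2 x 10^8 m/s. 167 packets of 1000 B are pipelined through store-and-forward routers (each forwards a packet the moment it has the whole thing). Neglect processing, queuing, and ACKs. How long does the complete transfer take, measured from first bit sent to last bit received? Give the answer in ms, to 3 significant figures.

2.72 ms

Per-hop transmission t_tx = L/R = 8000/87000000000 = 9.1954e-05 ms.
Per-hop propagation t_prop = 270000/200000000 = 1.35 ms.
Pipeline fill: first packet needs 2·t_tx to clear all hops; remaining 166 packets each add one t_tx.
Total = (2+167-1)·t_tx + 2·t_prop = 168·9.1954e-05 + 2·1.35 = 2.72 ms.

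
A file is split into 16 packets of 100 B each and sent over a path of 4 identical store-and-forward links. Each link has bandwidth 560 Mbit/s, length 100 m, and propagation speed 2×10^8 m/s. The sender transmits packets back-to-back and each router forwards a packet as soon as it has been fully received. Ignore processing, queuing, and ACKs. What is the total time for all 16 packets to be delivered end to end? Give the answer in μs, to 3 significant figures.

29.1 μs

Per-hop transmission t_tx = L/R = 800/560000000 = 1.42857 μs.
Per-hop propagation t_prop = 100/200000000 = 0.5 μs.
Pipeline fill: first packet needs 4·t_tx to clear all hops; remaining 15 packets each add one t_tx.
Total = (4+16-1)·t_tx + 4·t_prop = 19·1.42857 + 4·0.5 = 29.1 μs.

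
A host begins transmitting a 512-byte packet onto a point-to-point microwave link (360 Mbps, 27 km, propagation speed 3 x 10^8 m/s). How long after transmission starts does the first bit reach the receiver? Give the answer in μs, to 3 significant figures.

First bit experiences only propagation delay: d/s = 27000/300000000 = 90.0 μs.

90.0 μs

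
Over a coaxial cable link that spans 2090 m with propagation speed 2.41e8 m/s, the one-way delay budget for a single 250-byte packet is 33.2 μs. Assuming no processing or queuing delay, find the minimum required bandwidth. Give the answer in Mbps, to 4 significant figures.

81.54 Mbps

L = 2000 bits.
Propagation delay = 2090 / 241000000 = 8.6722 μs.
Transmission budget = 33.2 − 8.6722 = 24.5278 μs.
R ≥ L / t_tx = 2000 bits / 2.45278e-05 s = 81.54 Mbps.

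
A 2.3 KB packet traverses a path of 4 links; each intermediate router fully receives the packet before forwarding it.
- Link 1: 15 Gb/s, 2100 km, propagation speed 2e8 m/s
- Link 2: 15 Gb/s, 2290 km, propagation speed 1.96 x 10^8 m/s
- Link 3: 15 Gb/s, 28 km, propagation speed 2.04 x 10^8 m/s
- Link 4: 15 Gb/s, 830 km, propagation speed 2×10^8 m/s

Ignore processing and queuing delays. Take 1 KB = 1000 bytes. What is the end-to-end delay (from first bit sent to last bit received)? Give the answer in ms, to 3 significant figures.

L = 18400 bits.
Transmission delay per hop = L/R = 18400/15000000000 = 0.00122667 ms; 4 hops → 0.00490667 ms.
Propagation delays (d/s per hop): 10.5, 11.6837, 0.137255, 4.15 ms; sum = 26.4709 ms.
End-to-end = 26.5 ms.

26.5 ms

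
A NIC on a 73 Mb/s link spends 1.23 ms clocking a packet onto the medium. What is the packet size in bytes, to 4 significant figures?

L = R × t_tx = 73000000 b/s × 0.00123 s = 89790 bits.
In bytes: 89790 / 8 = 11220 bytes.

11220 bytes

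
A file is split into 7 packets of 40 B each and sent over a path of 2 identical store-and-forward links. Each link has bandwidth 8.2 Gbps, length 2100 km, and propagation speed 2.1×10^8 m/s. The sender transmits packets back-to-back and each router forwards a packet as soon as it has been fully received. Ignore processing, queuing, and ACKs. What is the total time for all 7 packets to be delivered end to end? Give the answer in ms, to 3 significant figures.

Per-hop transmission t_tx = L/R = 320/8.2e+09 = 3.90244e-05 ms.
Per-hop propagation t_prop = 2100000/210000000 = 10 ms.
Pipeline fill: first packet needs 2·t_tx to clear all hops; remaining 6 packets each add one t_tx.
Total = (2+7-1)·t_tx + 2·t_prop = 8·3.90244e-05 + 2·10 = 20.0 ms.

20.0 ms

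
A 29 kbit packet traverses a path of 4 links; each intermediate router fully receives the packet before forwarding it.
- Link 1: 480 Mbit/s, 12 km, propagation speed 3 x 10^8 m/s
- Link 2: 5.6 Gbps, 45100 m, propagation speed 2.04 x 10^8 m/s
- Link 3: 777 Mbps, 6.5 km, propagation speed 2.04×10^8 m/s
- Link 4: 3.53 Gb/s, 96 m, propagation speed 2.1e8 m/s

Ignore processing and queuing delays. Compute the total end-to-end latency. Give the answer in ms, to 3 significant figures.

0.405 ms

L = 29000 bits.
Transmission delays (L/R per hop): 0.0604167, 0.00517857, 0.037323, 0.0082153 ms; sum = 0.111134 ms.
Propagation delays (d/s per hop): 0.04, 0.221078, 0.0318627, 0.000457143 ms; sum = 0.293398 ms.
End-to-end = 0.405 ms.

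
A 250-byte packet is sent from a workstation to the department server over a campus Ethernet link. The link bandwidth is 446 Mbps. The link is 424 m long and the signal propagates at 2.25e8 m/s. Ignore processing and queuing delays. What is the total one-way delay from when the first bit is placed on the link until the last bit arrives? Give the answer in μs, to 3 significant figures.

6.37 μs

L = 250 × 8 = 2000 bits.
Transmission delay = L/R = 2000 / 446000000 = 4.4843 μs.
Propagation delay = d/s = 424 m / 225000000 m/s = 1.88444 μs.
Total = 6.37 μs.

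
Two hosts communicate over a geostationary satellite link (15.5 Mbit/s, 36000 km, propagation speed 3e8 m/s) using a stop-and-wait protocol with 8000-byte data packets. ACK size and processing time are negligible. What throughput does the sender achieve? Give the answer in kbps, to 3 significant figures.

t_tx = L/R = 64000/15500000 = 0.00412903 s.
t_prop = 36000000/300000000 = 0.12 s; RTT = 0.24 s.
Cycle = t_tx + RTT = 0.244129 s.
Throughput = L / cycle = 64000 / 0.244129 = 262 kbps.

262 kbps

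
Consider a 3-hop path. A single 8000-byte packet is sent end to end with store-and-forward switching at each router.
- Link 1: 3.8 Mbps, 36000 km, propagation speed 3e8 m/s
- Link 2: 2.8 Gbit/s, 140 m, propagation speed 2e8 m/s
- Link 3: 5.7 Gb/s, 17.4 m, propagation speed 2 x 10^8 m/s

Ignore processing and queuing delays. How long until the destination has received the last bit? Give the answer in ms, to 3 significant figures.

L = 8000 × 8 = 64000 bits.
Transmission delays (L/R per hop): 16.8421, 0.0228571, 0.0112281 ms; sum = 16.8762 ms.
Propagation delays (d/s per hop): 120, 0.0007, 8.7e-05 ms; sum = 120.001 ms.
End-to-end = 137 ms.

137 ms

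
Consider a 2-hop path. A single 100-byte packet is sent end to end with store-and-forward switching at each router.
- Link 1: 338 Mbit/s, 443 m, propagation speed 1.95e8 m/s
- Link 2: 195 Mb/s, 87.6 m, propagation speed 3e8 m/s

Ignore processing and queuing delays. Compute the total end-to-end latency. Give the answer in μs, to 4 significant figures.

L = 100 × 8 = 800 bits.
Transmission delays (L/R per hop): 2.36686, 4.10256 μs; sum = 6.46943 μs.
Propagation delays (d/s per hop): 2.27179, 0.292 μs; sum = 2.56379 μs.
End-to-end = 9.033 μs.

9.033 μs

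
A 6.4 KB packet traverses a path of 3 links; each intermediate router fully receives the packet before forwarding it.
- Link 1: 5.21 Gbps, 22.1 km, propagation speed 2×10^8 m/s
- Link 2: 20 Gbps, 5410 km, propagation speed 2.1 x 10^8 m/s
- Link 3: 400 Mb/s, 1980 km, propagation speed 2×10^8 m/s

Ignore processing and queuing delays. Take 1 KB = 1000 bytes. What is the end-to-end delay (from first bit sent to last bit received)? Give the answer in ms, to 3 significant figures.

35.9 ms

L = 51200 bits.
Transmission delays (L/R per hop): 0.00982726, 0.00256, 0.128 ms; sum = 0.140387 ms.
Propagation delays (d/s per hop): 0.1105, 25.7619, 9.9 ms; sum = 35.7724 ms.
End-to-end = 35.9 ms.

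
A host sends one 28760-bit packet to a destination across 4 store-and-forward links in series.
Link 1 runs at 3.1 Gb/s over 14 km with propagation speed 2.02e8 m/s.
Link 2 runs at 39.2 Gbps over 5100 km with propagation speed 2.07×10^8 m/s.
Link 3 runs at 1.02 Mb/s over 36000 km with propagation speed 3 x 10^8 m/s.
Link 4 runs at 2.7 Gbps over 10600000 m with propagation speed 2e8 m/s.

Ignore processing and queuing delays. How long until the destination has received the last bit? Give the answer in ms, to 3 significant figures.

Transmission delays (L/R per hop): 0.00927742, 0.000733673, 28.1961, 0.0106519 ms; sum = 28.2167 ms.
Propagation delays (d/s per hop): 0.0693069, 24.6377, 120, 53 ms; sum = 197.707 ms.
End-to-end = 226 ms.

226 ms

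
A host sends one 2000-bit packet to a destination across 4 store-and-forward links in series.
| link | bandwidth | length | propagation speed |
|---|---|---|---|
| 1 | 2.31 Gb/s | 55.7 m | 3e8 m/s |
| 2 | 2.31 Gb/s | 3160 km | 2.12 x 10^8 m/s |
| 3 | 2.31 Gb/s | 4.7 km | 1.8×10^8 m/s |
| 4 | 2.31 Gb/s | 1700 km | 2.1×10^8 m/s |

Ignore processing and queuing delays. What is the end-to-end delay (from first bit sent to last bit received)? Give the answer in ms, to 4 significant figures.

Transmission delay per hop = L/R = 2000/2310000000 = 0.000865801 ms; 4 hops → 0.0034632 ms.
Propagation delays (d/s per hop): 0.000185667, 14.9057, 0.0261111, 8.09524 ms; sum = 23.0272 ms.
End-to-end = 23.03 ms.

23.03 ms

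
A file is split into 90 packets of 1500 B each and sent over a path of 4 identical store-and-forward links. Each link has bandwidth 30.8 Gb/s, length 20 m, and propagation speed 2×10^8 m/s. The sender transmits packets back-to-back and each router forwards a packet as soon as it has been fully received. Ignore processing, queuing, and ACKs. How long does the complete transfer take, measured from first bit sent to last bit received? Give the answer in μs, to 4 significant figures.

Per-hop transmission t_tx = L/R = 12000/30800000000 = 0.38961 μs.
Per-hop propagation t_prop = 20/200000000 = 0.1 μs.
Pipeline fill: first packet needs 4·t_tx to clear all hops; remaining 89 packets each add one t_tx.
Total = (4+90-1)·t_tx + 4·t_prop = 93·0.38961 + 4·0.1 = 36.63 μs.

36.63 μs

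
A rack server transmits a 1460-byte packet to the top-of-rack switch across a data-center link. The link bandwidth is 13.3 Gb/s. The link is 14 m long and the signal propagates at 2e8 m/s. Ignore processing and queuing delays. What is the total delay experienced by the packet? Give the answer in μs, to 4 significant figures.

L = 1460 × 8 = 11680 bits.
Transmission delay = L/R = 11680 / 13300000000 = 0.878195 μs.
Propagation delay = d/s = 14 m / 200000000 m/s = 0.07 μs.
Total = 0.9482 μs.

0.9482 μs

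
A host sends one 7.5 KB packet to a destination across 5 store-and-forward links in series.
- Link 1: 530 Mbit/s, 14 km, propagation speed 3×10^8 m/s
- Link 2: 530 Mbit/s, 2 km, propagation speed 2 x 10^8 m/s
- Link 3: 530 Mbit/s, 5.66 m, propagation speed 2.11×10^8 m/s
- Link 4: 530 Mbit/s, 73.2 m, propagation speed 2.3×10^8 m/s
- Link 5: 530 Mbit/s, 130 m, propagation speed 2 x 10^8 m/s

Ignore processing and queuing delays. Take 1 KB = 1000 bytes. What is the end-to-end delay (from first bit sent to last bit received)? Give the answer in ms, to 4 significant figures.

L = 60000 bits.
Transmission delay per hop = L/R = 60000/530000000 = 0.113208 ms; 5 hops → 0.566038 ms.
Propagation delays (d/s per hop): 0.0466667, 0.01, 2.68246e-05, 0.000318261, 0.00065 ms; sum = 0.0576618 ms.
End-to-end = 0.6237 ms.

0.6237 ms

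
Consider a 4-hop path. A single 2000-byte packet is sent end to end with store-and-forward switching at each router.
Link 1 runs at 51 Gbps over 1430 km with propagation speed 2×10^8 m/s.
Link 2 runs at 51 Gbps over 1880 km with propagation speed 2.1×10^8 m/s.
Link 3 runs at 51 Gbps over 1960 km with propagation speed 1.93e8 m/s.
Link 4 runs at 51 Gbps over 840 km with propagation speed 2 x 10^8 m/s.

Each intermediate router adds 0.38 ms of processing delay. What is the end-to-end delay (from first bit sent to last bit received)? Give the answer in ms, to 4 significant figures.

L = 2000 × 8 = 16000 bits.
Transmission delay per hop = L/R = 16000/51000000000 = 0.000313725 ms; 4 hops → 0.0012549 ms.
Propagation delays (d/s per hop): 7.15, 8.95238, 10.1554, 4.2 ms; sum = 30.4578 ms.
Processing at 3 router(s): 3 × 0.38 ms = 1.14 ms.
End-to-end = 31.60 ms.

31.60 ms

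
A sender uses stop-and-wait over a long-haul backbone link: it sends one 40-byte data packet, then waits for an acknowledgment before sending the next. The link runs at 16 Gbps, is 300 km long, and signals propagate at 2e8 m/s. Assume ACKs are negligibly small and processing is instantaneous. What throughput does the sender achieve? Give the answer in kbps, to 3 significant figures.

107 kbps

t_tx = L/R = 320/16000000000 = 2e-08 s.
t_prop = 300000/200000000 = 0.0015 s; RTT = 0.003 s.
Cycle = t_tx + RTT = 0.00300002 s.
Throughput = L / cycle = 320 / 0.00300002 = 107 kbps.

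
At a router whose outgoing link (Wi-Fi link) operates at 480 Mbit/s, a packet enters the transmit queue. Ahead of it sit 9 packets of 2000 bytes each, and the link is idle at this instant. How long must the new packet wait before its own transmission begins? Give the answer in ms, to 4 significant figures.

Each queued packet: L/R = 16000/480000000 = 0.0333333 ms.
9 queued → 0.3 ms.
Queuing delay = 0.3000 ms.

0.3000 ms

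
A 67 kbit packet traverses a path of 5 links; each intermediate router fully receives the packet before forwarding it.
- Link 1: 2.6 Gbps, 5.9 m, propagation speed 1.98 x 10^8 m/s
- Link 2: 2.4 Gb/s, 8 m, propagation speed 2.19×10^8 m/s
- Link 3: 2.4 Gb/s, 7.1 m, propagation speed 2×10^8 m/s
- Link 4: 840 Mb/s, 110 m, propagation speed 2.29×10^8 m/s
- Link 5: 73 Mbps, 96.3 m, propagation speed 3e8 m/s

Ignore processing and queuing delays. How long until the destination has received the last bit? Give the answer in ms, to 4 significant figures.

1.080 ms

L = 67000 bits.
Transmission delays (L/R per hop): 0.0257692, 0.0279167, 0.0279167, 0.0797619, 0.917808 ms; sum = 1.07917 ms.
Propagation delays (d/s per hop): 2.9798e-05, 3.65297e-05, 3.55e-05, 0.000480349, 0.000321 ms; sum = 0.000903177 ms.
End-to-end = 1.080 ms.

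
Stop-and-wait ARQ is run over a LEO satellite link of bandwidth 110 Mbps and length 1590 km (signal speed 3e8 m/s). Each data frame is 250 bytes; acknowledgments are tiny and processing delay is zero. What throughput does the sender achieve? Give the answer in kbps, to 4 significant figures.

188.4 kbps

t_tx = L/R = 2000/110000000 = 1.81818e-05 s.
t_prop = 1590000/300000000 = 0.0053 s; RTT = 0.0106 s.
Cycle = t_tx + RTT = 0.0106182 s.
Throughput = L / cycle = 2000 / 0.0106182 = 188.4 kbps.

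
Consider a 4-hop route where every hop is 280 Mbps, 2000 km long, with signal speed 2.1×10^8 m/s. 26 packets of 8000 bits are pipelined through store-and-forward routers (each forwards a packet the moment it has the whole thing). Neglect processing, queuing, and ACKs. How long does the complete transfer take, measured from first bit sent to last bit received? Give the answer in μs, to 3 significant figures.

Per-hop transmission t_tx = L/R = 8000/280000000 = 28.5714 μs.
Per-hop propagation t_prop = 2000000/210000000 = 9523.81 μs.
Pipeline fill: first packet needs 4·t_tx to clear all hops; remaining 25 packets each add one t_tx.
Total = (4+26-1)·t_tx + 4·t_prop = 29·28.5714 + 4·9523.81 = 38900 μs.

38900 μs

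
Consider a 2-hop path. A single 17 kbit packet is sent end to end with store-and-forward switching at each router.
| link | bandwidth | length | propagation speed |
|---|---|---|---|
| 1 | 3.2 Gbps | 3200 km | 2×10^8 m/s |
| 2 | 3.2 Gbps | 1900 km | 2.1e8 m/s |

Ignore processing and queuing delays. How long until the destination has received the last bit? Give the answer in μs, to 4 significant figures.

25060 μs

L = 17000 bits.
Transmission delay per hop = L/R = 17000/3200000000 = 5.3125 μs; 2 hops → 10.625 μs.
Propagation delays (d/s per hop): 16000, 9047.62 μs; sum = 25047.6 μs.
End-to-end = 25060 μs.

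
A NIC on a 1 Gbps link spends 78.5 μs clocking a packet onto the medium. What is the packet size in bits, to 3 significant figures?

78500 bits

L = R × t_tx = 1000000000 b/s × 7.85e-05 s = 78500 bits.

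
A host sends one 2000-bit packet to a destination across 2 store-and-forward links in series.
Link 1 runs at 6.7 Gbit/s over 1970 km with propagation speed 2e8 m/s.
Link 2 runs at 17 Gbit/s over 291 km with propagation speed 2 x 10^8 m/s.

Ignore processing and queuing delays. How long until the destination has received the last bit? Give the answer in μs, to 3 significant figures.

Transmission delays (L/R per hop): 0.298507, 0.117647 μs; sum = 0.416155 μs.
Propagation delays (d/s per hop): 9850, 1455 μs; sum = 11305 μs.
End-to-end = 11300 μs.

11300 μs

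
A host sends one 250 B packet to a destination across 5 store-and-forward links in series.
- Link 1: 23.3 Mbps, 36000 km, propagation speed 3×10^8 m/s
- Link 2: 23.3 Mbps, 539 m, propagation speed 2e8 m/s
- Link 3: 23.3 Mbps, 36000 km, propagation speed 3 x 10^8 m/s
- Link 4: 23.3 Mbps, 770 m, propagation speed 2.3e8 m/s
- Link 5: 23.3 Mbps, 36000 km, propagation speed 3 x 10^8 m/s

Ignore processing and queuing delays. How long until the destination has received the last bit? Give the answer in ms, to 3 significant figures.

360 ms

L = 250 × 8 = 2000 bits.
Transmission delay per hop = L/R = 2000/23300000 = 0.0858369 ms; 5 hops → 0.429185 ms.
Propagation delays (d/s per hop): 120, 0.002695, 120, 0.00334783, 120 ms; sum = 360.006 ms.
End-to-end = 360 ms.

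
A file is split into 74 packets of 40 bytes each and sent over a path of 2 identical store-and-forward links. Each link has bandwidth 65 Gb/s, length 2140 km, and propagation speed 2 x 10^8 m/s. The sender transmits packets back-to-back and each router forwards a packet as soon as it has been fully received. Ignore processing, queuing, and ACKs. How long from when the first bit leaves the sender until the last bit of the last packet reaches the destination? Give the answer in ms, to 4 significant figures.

21.40 ms

Per-hop transmission t_tx = L/R = 320/65000000000 = 4.92308e-06 ms.
Per-hop propagation t_prop = 2140000/200000000 = 10.7 ms.
Pipeline fill: first packet needs 2·t_tx to clear all hops; remaining 73 packets each add one t_tx.
Total = (2+74-1)·t_tx + 2·t_prop = 75·4.92308e-06 + 2·10.7 = 21.40 ms.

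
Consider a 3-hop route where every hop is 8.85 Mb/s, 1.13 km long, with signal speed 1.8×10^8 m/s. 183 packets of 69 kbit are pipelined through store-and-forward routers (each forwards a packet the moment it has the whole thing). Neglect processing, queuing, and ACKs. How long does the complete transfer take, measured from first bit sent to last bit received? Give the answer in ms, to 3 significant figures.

Per-hop transmission t_tx = L/R = 69000/8850000 = 7.79661 ms.
Per-hop propagation t_prop = 1130/180000000 = 0.00627778 ms.
Pipeline fill: first packet needs 3·t_tx to clear all hops; remaining 182 packets each add one t_tx.
Total = (3+183-1)·t_tx + 3·t_prop = 185·7.79661 + 3·0.00627778 = 1440 ms.

1440 ms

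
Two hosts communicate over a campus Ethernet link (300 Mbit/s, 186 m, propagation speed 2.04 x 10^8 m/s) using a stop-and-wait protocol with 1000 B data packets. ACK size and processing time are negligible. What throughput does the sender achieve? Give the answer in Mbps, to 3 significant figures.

281 Mbps

t_tx = L/R = 8000/300000000 = 2.66667e-05 s.
t_prop = 186/204000000 = 9.11765e-07 s; RTT = 1.82353e-06 s.
Cycle = t_tx + RTT = 2.84902e-05 s.
Throughput = L / cycle = 8000 / 2.84902e-05 = 281 Mbps.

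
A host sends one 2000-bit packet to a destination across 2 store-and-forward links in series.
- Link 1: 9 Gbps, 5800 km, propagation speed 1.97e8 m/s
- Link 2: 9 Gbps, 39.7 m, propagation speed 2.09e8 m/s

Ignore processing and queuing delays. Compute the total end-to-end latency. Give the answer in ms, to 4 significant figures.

Transmission delay per hop = L/R = 2000/9000000000 = 0.000222222 ms; 2 hops → 0.000444444 ms.
Propagation delays (d/s per hop): 29.4416, 0.000189952 ms; sum = 29.4418 ms.
End-to-end = 29.44 ms.

29.44 ms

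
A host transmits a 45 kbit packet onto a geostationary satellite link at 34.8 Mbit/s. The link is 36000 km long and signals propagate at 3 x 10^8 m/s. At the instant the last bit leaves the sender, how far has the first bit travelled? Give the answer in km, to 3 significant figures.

t_tx = L/R = 45000/34800000 = 0.0012931 s.
Distance = s × t_tx = 300000000 × 0.0012931 = 388 km.

388 km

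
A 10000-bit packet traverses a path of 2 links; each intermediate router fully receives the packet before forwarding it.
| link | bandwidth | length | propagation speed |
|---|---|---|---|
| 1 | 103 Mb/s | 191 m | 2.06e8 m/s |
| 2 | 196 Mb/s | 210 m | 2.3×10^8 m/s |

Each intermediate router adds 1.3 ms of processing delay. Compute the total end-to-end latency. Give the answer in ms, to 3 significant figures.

1.45 ms

Transmission delays (L/R per hop): 0.0970874, 0.0510204 ms; sum = 0.148108 ms.
Propagation delays (d/s per hop): 0.000927184, 0.000913043 ms; sum = 0.00184023 ms.
Processing at 1 router(s): 1 × 1.3 ms = 1.3 ms.
End-to-end = 1.45 ms.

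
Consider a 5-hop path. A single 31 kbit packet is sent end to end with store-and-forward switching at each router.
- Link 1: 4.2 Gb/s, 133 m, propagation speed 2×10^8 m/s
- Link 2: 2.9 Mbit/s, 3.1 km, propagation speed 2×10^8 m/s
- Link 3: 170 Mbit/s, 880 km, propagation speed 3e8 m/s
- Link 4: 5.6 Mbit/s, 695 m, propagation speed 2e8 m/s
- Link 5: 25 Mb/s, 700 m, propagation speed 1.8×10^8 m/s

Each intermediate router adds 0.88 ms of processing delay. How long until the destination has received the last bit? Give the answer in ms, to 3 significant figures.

24.1 ms

L = 31000 bits.
Transmission delays (L/R per hop): 0.00738095, 10.6897, 0.182353, 5.53571, 1.24 ms; sum = 17.6551 ms.
Propagation delays (d/s per hop): 0.000665, 0.0155, 2.93333, 0.003475, 0.00388889 ms; sum = 2.95686 ms.
Processing at 4 router(s): 4 × 0.88 ms = 3.52 ms.
End-to-end = 24.1 ms.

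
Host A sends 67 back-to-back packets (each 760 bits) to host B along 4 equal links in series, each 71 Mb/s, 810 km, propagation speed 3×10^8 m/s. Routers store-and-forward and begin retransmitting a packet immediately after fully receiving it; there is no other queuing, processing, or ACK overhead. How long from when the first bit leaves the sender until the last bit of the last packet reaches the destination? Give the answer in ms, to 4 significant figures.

Per-hop transmission t_tx = L/R = 760/71000000 = 0.0107042 ms.
Per-hop propagation t_prop = 810000/300000000 = 2.7 ms.
Pipeline fill: first packet needs 4·t_tx to clear all hops; remaining 66 packets each add one t_tx.
Total = (4+67-1)·t_tx + 4·t_prop = 70·0.0107042 + 4·2.7 = 11.55 ms.

11.55 ms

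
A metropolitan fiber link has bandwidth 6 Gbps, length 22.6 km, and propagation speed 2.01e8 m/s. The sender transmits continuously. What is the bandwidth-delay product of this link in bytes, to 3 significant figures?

Propagation delay = 22600 / 2.01e+08 = 0.000112438 s.
BDP = R × t_prop = 6000000000 × 0.000112438 = 674627 bits.
In bytes: 674627/8 = 84300 bytes.

84300 bytes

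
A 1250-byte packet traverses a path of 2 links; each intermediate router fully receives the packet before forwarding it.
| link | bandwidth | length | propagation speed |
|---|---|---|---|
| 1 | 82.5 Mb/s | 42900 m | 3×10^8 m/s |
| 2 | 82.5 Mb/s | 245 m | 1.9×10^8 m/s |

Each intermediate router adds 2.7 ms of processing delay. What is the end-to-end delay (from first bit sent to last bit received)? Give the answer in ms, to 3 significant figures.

3.09 ms

L = 1250 × 8 = 10000 bits.
Transmission delay per hop = L/R = 10000/82500000 = 0.121212 ms; 2 hops → 0.242424 ms.
Propagation delays (d/s per hop): 0.143, 0.00128947 ms; sum = 0.144289 ms.
Processing at 1 router(s): 1 × 2.7 ms = 2.7 ms.
End-to-end = 3.09 ms.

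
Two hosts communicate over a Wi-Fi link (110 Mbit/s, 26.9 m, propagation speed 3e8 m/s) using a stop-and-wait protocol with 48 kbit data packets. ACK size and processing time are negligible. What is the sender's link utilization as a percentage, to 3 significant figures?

t_tx = L/R = 48000/110000000 = 0.000436364 s.
t_prop = 26.9/300000000 = 8.96667e-08 s; RTT = 1.79333e-07 s.
Cycle = t_tx + RTT = 0.000436543 s.
Utilization = t_tx / cycle = 0.000436364/0.000436543 = 100 %.

100 %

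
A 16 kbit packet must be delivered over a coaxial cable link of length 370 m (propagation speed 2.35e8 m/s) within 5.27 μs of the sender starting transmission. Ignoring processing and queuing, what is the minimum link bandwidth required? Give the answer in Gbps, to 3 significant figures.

4.33 Gbps

Propagation delay = 370 / 235000000 = 1.57447 μs.
Transmission budget = 5.27 − 1.57447 = 3.69553 μs.
R ≥ L / t_tx = 16000 bits / 3.69553e-06 s = 4.33 Gbps.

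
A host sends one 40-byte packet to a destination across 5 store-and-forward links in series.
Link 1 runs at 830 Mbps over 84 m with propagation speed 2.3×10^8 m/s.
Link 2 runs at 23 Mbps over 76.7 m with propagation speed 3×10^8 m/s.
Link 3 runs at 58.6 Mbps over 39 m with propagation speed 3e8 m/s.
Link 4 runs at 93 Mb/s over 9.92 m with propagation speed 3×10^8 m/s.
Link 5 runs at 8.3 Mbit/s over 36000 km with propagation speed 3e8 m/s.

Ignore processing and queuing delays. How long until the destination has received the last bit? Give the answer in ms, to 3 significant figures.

L = 40 × 8 = 320 bits.
Transmission delays (L/R per hop): 0.000385542, 0.013913, 0.00546075, 0.00344086, 0.0385542 ms; sum = 0.0617544 ms.
Propagation delays (d/s per hop): 0.000365217, 0.000255667, 0.00013, 3.30667e-05, 120 ms; sum = 120.001 ms.
End-to-end = 120 ms.

120 ms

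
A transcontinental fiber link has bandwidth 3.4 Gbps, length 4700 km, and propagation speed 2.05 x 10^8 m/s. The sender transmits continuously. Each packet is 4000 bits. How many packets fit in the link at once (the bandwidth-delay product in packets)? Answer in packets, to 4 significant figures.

Propagation delay = 4700000 / 2.05e+08 = 0.0229268 s.
BDP = R × t_prop = 3400000000 × 0.0229268 = 77951200 bits.
In packets of 4000 bits: 19490 packets.

19490 packets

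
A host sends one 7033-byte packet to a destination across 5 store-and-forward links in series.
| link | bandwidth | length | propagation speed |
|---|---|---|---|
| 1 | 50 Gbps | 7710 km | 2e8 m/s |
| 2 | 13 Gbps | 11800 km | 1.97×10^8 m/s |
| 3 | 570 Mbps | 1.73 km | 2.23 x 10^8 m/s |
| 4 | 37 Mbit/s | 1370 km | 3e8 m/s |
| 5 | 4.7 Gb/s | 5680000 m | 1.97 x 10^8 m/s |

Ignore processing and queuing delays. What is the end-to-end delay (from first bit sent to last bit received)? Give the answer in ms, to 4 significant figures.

L = 7033 × 8 = 56264 bits.
Transmission delays (L/R per hop): 0.00112528, 0.004328, 0.0987088, 1.52065, 0.0119711 ms; sum = 1.63678 ms.
Propagation delays (d/s per hop): 38.55, 59.8985, 0.00775785, 4.56667, 28.8325 ms; sum = 131.855 ms.
End-to-end = 133.5 ms.

133.5 ms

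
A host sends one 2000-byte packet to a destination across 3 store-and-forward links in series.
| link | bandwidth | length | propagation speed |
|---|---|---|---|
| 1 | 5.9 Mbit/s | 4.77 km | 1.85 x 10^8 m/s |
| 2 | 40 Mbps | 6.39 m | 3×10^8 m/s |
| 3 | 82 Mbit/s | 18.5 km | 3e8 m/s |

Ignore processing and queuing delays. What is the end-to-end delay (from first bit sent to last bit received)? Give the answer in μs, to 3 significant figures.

3390 μs

L = 2000 × 8 = 16000 bits.
Transmission delays (L/R per hop): 2711.86, 400, 195.122 μs; sum = 3306.99 μs.
Propagation delays (d/s per hop): 25.7838, 0.0213, 61.6667 μs; sum = 87.4718 μs.
End-to-end = 3390 μs.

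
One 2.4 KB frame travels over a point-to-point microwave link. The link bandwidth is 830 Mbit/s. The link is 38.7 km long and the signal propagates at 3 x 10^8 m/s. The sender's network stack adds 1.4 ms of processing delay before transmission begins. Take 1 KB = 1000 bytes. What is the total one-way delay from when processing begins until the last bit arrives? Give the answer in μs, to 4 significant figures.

1552 μs

L = 19200 bits.
Transmission delay = L/R = 19200 / 830000000 = 23.1325 μs.
Propagation delay = d/s = 38700 m / 300000000 m/s = 129 μs.
Plus processing delay 1.4 ms = 1400 μs.
Total = 1552 μs.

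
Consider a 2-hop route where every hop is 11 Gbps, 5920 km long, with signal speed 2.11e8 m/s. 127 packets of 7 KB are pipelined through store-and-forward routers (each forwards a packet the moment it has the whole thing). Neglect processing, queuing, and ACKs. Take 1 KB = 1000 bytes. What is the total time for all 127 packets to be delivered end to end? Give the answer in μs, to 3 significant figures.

56800 μs

Per-hop transmission t_tx = L/R = 56000/11000000000 = 5.09091 μs.
Per-hop propagation t_prop = 5920000/211000000 = 28056.9 μs.
Pipeline fill: first packet needs 2·t_tx to clear all hops; remaining 126 packets each add one t_tx.
Total = (2+127-1)·t_tx + 2·t_prop = 128·5.09091 + 2·28056.9 = 56800 μs.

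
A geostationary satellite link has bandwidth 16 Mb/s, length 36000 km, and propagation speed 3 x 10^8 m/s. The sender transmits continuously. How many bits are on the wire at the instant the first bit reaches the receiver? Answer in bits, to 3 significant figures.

1920000 bits

Propagation delay = 36000000 / 300000000 = 0.12 s.
BDP = R × t_prop = 16000000 × 0.12 = 1920000 bits.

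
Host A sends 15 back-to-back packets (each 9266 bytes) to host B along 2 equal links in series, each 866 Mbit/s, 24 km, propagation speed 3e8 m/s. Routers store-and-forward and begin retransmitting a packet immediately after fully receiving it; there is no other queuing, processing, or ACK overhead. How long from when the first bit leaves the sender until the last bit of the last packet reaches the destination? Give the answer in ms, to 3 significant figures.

1.53 ms

Per-hop transmission t_tx = L/R = 74128/866000000 = 0.0855982 ms.
Per-hop propagation t_prop = 24000/300000000 = 0.08 ms.
Pipeline fill: first packet needs 2·t_tx to clear all hops; remaining 14 packets each add one t_tx.
Total = (2+15-1)·t_tx + 2·t_prop = 16·0.0855982 + 2·0.08 = 1.53 ms.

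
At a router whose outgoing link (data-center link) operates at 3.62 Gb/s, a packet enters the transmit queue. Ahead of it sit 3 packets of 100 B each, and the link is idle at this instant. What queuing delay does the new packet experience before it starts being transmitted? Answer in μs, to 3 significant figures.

0.663 μs

Each queued packet: L/R = 800/3620000000 = 0.220994 μs.
3 queued → 0.662983 μs.
Queuing delay = 0.663 μs.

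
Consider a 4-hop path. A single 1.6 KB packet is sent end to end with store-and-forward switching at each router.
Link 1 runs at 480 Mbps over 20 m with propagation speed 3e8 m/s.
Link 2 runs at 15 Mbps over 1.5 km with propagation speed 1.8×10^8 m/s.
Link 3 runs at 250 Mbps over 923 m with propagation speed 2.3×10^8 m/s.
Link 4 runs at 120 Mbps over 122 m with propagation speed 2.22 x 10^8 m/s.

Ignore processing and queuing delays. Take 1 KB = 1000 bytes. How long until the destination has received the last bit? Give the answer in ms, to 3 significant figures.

1.05 ms

L = 12800 bits.
Transmission delays (L/R per hop): 0.0266667, 0.853333, 0.0512, 0.106667 ms; sum = 1.03787 ms.
Propagation delays (d/s per hop): 6.66667e-05, 0.00833333, 0.00401304, 0.00054955 ms; sum = 0.0129626 ms.
End-to-end = 1.05 ms.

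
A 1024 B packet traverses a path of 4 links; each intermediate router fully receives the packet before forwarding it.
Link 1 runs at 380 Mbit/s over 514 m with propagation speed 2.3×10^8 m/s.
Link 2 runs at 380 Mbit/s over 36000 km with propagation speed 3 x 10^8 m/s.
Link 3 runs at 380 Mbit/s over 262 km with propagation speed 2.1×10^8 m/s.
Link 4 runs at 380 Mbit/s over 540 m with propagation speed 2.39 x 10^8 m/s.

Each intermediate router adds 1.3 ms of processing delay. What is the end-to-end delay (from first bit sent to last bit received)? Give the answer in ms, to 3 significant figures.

L = 1024 × 8 = 8192 bits.
Transmission delay per hop = L/R = 8192/380000000 = 0.0215579 ms; 4 hops → 0.0862316 ms.
Propagation delays (d/s per hop): 0.00223478, 120, 1.24762, 0.00225941 ms; sum = 121.252 ms.
Processing at 3 router(s): 3 × 1.3 ms = 3.9 ms.
End-to-end = 125 ms.

125 ms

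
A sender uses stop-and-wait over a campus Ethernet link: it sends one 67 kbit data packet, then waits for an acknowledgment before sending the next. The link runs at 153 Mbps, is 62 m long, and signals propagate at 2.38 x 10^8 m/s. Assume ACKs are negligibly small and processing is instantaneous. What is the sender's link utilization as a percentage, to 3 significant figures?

t_tx = L/R = 67000/153000000 = 0.000437908 s.
t_prop = 62/238000000 = 2.60504e-07 s; RTT = 5.21008e-07 s.
Cycle = t_tx + RTT = 0.00043843 s.
Utilization = t_tx / cycle = 0.000437908/0.00043843 = 99.9 %.

99.9 %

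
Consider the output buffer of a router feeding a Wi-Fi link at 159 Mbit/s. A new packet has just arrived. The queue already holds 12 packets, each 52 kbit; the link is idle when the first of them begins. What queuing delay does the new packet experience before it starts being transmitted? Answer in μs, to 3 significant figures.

Each queued packet: L/R = 52000/159000000 = 327.044 μs.
12 queued → 3924.53 μs.
Queuing delay = 3920 μs.

3920 μs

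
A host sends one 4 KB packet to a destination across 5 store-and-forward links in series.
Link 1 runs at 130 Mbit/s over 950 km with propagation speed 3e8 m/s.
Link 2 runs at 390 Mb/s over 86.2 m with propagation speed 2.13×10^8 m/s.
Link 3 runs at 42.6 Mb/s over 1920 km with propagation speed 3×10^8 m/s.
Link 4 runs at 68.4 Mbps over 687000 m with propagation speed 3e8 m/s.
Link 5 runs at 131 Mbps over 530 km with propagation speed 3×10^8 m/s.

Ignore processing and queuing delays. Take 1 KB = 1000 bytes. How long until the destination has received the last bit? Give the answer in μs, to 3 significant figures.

15400 μs

L = 32000 bits.
Transmission delays (L/R per hop): 246.154, 82.0513, 751.174, 467.836, 244.275 μs; sum = 1791.49 μs.
Propagation delays (d/s per hop): 3166.67, 0.404695, 6400, 2290, 1766.67 μs; sum = 13623.7 μs.
End-to-end = 15400 μs.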